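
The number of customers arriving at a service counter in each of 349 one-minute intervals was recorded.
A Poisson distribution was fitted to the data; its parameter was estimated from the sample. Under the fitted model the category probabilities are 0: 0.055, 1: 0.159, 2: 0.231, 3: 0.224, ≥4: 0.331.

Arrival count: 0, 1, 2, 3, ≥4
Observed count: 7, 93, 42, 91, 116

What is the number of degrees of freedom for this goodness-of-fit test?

3

There are k = 5 categories and 1 parameter estimated from the data, so df = 5 − 1 − 1 = 3.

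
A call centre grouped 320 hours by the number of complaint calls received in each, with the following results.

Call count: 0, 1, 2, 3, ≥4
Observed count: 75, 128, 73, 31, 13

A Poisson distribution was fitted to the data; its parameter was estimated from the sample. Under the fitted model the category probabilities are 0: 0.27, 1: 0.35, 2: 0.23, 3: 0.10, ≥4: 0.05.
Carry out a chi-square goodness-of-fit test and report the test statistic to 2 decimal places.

4.39

Expected counts E_i = n·p_i: 320×0.27 = 86.4, 320×0.35 = 112, 320×0.23 = 73.6, 320×0.10 = 32, 320×0.05 = 16.
cat         O        E   (O−E)²/E
0          75     86.4      1.504
1         128      112      2.286
2          73     73.6      0.005
3          31       32      0.031
≥4         13       16      0.563
Sum = 4.39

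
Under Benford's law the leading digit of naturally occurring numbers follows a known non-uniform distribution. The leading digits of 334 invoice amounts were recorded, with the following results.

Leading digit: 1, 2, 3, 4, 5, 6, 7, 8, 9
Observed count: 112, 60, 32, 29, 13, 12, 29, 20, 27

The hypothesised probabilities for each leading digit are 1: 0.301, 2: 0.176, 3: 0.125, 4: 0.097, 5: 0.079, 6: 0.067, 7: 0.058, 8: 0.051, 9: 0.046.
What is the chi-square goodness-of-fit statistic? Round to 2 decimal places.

Expected counts E_i = n·p_i: 334×0.301 = 100.534, 334×0.176 = 58.784, 334×0.125 = 41.75, 334×0.097 = 32.398, 334×0.079 = 26.386, 334×0.067 = 22.378, 334×0.058 = 19.372, 334×0.051 = 17.034, 334×0.046 = 15.364.
χ² = (112−100.534)²/100.534 + (60−58.784)²/58.784 + (32−41.75)²/41.75 + (29−32.398)²/32.398 + (13−26.386)²/26.386 + (12−22.378)²/22.378 + (29−19.372)²/19.372 + (20−17.034)²/17.034 + (27−15.364)²/15.364
   = 1.308 + 0.025 + 2.277 + 0.356 + 6.791 + 4.813 + 4.785 + 0.516 + 8.813
Sum = 29.68

29.68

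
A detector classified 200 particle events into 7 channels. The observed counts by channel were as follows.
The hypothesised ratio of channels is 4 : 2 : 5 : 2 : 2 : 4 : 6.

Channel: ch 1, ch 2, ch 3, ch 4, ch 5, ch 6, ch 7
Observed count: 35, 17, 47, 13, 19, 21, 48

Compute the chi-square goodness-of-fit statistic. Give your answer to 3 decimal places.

6.475

Ratio total = 25. Expected counts: 200×4/25 = 32, 200×2/25 = 16, 200×5/25 = 40, 200×2/25 = 16, 200×2/25 = 16, 200×4/25 = 32, 200×6/25 = 48.
cat         O        E   (O−E)²/E
ch 1       35       32     0.2813
ch 2       17       16     0.0625
ch 3       47       40     1.2250
ch 4       13       16     0.5625
ch 5       19       16     0.5625
ch 6       21       32     3.7813
ch 7       48       48     0.0000
Sum = 6.475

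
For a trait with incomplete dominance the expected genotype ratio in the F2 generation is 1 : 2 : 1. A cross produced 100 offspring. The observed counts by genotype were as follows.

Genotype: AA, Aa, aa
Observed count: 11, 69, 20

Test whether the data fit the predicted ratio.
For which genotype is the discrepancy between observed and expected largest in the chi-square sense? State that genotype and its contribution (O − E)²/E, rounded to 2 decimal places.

Ratio total = 4. Expected counts: 100×1/4 = 25, 100×2/4 = 50, 100×1/4 = 25.
χ² = (11−25)²/25 + (69−50)²/50 + (20−25)²/25
   = 7.840 + 7.220 + 1.000
The largest term is for AA: 7.84.

AA, 7.84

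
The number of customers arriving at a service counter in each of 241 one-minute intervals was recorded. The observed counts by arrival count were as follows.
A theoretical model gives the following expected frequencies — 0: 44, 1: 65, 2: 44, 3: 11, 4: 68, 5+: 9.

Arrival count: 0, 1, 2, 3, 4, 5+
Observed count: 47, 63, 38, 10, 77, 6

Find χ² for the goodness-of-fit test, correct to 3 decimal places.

3.366

cat         O        E   (O−E)²/E
0          47       44     0.2045
1          63       65     0.0615
2          38       44     0.8182
3          10       11     0.0909
4          77       68     1.1912
5+          6        9     1.0000
Sum = 3.366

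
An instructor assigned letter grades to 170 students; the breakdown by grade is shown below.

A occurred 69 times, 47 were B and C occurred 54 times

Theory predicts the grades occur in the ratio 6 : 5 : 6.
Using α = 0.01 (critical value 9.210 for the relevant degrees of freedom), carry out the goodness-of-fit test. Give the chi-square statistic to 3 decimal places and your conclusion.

Ratio total = 17. Expected counts: 170×6/17 = 60, 170×5/17 = 50, 170×6/17 = 60.
χ² = (69−60)²/60 + (47−50)²/50 + (54−60)²/60
   = 1.3500 + 0.1800 + 0.6000
Sum = 2.130
df = 2. Since 2.130 < 9.210, we do not reject H₀.

2.130; do not reject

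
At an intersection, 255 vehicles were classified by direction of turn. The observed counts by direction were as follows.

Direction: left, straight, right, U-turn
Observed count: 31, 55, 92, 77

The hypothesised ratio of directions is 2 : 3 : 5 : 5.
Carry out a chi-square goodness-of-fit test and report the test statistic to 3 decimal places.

Ratio total = 15. Expected counts: 255×2/15 = 34, 255×3/15 = 51, 255×5/15 = 85, 255×5/15 = 85.
χ² = (31−34)²/34 + (55−51)²/51 + (92−85)²/85 + (77−85)²/85
   = 0.2647 + 0.3137 + 0.5765 + 0.7529
Sum = 1.908

1.908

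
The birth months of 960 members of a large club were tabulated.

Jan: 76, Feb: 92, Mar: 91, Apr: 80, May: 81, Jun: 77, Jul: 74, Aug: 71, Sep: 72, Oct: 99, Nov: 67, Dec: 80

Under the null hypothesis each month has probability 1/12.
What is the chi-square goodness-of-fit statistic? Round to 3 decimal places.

Under H₀ each category has probability 1/12, so each expected count is 960/12 = 80.
cat         O        E   (O−E)²/E
Jan        76       80     0.2000
Feb        92       80     1.8000
Mar        91       80     1.5125
Apr        80       80     0.0000
May        81       80     0.0125
Jun        77       80     0.1125
Jul        74       80     0.4500
Aug        71       80     1.0125
Sep        72       80     0.8000
Oct        99       80     4.5125
Nov        67       80     2.1125
Dec        80       80     0.0000
Sum = 12.525

12.525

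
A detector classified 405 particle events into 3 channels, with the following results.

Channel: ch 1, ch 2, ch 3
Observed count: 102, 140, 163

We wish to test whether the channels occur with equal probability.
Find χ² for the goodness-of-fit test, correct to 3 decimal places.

14.059

Under H₀ each category has probability 1/3, so each expected count is 405/3 = 135.
ch 1: (102 − 135)²/135 = 1089/135 = 8.0667
ch 2: (140 − 135)²/135 = 25/135 = 0.1852
ch 3: (163 − 135)²/135 = 784/135 = 5.8074
Sum = 14.059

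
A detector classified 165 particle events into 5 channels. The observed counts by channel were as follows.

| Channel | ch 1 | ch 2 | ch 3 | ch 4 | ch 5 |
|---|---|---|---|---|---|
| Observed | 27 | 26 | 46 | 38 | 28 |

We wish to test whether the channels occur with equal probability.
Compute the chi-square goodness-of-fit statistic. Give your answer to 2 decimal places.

Expected count for each of the 5 categories: 165/5 = 33.
ch 1: (27 − 33)²/33 = 36/33 = 1.091
ch 2: (26 − 33)²/33 = 49/33 = 1.485
ch 3: (46 − 33)²/33 = 169/33 = 5.121
ch 4: (38 − 33)²/33 = 25/33 = 0.758
ch 5: (28 − 33)²/33 = 25/33 = 0.758
Sum = 9.21

9.21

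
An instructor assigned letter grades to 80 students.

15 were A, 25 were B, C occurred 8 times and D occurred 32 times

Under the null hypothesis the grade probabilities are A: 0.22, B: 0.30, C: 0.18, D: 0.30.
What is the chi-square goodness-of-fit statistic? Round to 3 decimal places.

Expected counts E_i = n·p_i: 80×0.22 = 17.6, 80×0.30 = 24, 80×0.18 = 14.4, 80×0.30 = 24.
cat         O        E   (O−E)²/E
A          15     17.6     0.3841
B          25       24     0.0417
C           8     14.4     2.8444
D          32       24     2.6667
Sum = 5.937

5.937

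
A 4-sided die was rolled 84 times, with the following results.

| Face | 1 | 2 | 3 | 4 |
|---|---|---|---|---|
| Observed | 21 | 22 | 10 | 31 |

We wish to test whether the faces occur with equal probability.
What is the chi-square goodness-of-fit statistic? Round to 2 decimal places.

10.57

Under H₀ each category has probability 1/4, so each expected count is 84/4 = 21.
χ² = (21−21)²/21 + (22−21)²/21 + (10−21)²/21 + (31−21)²/21
   = 0.000 + 0.048 + 5.762 + 4.762
Sum = 10.57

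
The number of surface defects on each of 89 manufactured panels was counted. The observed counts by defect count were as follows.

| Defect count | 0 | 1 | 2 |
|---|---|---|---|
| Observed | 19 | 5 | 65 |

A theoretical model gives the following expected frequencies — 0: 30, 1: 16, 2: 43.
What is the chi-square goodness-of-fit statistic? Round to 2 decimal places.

0: (19 − 30)²/30 = 121/30 = 4.033
1: (5 − 16)²/16 = 121/16 = 7.563
2: (65 − 43)²/43 = 484/43 = 11.256
Sum = 22.85

22.85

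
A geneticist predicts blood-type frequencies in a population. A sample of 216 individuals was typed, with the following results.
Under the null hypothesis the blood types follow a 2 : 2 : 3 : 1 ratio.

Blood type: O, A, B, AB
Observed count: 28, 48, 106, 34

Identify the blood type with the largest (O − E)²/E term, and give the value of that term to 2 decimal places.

Ratio total = 8. Expected counts: 216×2/8 = 54, 216×2/8 = 54, 216×3/8 = 81, 216×1/8 = 27.
O: (28 − 54)²/54 = 676/54 = 12.519
A: (48 − 54)²/54 = 36/54 = 0.667
B: (106 − 81)²/81 = 625/81 = 7.716
AB: (34 − 27)²/27 = 49/27 = 1.815
The largest term is for O: 12.52.

O, 12.52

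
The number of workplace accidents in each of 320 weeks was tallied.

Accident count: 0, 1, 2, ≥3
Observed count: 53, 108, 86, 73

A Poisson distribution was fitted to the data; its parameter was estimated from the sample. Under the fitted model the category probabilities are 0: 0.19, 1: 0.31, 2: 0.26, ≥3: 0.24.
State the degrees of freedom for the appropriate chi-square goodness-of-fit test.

There are k = 4 categories and 1 parameter estimated from the data, so df = 4 − 1 − 1 = 2.

2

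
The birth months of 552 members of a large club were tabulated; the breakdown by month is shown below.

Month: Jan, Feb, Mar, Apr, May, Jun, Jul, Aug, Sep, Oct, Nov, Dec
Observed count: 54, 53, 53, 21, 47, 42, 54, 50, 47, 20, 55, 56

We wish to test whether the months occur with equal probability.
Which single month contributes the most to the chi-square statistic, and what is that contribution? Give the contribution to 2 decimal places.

Oct, 14.70

Expected count for each of the 12 categories: 552/12 = 46.
Jan: (54 − 46)²/46 = 64/46 = 1.391
Feb: (53 − 46)²/46 = 49/46 = 1.065
Mar: (53 − 46)²/46 = 49/46 = 1.065
Apr: (21 − 46)²/46 = 625/46 = 13.587
May: (47 − 46)²/46 = 1/46 = 0.022
Jun: (42 − 46)²/46 = 16/46 = 0.348
Jul: (54 − 46)²/46 = 64/46 = 1.391
Aug: (50 − 46)²/46 = 16/46 = 0.348
Sep: (47 − 46)²/46 = 1/46 = 0.022
Oct: (20 − 46)²/46 = 676/46 = 14.696
Nov: (55 − 46)²/46 = 81/46 = 1.761
Dec: (56 − 46)²/46 = 100/46 = 2.174
The largest term is for Oct: 14.70.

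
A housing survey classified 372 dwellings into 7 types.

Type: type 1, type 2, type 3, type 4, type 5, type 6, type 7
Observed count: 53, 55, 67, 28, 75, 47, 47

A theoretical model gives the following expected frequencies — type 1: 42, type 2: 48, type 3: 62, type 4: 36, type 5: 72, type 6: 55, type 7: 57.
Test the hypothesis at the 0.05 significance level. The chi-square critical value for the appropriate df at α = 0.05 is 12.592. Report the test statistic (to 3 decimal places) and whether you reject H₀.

cat         O        E   (O−E)²/E
type 1     53       42     2.8810
type 2     55       48     1.0208
type 3     67       62     0.4032
type 4     28       36     1.7778
type 5     75       72     0.1250
type 6     47       55     1.1636
type 7     47       57     1.7544
Sum = 9.126
df = 6. Since 9.126 < 12.592, we do not reject H₀.

9.126; do not reject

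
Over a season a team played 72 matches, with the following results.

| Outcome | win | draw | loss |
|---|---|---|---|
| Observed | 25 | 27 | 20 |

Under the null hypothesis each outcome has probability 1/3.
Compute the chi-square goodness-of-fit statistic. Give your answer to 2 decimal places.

1.08

Expected count for each of the 3 categories: 72/3 = 24.
χ² = (25−24)²/24 + (27−24)²/24 + (20−24)²/24
   = 0.042 + 0.375 + 0.667
Sum = 1.08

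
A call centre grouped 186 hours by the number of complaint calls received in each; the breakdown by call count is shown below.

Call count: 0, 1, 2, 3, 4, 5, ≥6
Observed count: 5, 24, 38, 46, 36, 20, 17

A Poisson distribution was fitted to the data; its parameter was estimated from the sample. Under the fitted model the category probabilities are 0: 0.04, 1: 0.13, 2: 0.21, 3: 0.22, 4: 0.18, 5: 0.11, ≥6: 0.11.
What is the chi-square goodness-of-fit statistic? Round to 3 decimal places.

Expected counts E_i = n·p_i: 186×0.04 = 7.44, 186×0.13 = 24.18, 186×0.21 = 39.06, 186×0.22 = 40.92, 186×0.18 = 33.48, 186×0.11 = 20.46, 186×0.11 = 20.46.
χ² = (5−7.44)²/7.44 + (24−24.18)²/24.18 + (38−39.06)²/39.06 + (46−40.92)²/40.92 + (36−33.48)²/33.48 + (20−20.46)²/20.46 + (17−20.46)²/20.46
   = 0.8002 + 0.0013 + 0.0288 + 0.6307 + 0.1897 + 0.0103 + 0.5851
Sum = 2.246

2.246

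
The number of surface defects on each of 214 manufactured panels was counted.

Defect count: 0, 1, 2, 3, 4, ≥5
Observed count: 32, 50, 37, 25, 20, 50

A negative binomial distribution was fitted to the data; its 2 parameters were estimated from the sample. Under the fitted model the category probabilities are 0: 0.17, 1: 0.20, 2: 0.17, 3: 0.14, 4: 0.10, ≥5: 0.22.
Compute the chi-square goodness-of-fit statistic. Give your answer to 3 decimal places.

Expected counts E_i = n·p_i: 214×0.17 = 36.38, 214×0.20 = 42.8, 214×0.17 = 36.38, 214×0.14 = 29.96, 214×0.10 = 21.4, 214×0.22 = 47.08.
χ² = (32−36.38)²/36.38 + (50−42.8)²/42.8 + (37−36.38)²/36.38 + (25−29.96)²/29.96 + (20−21.4)²/21.4 + (50−47.08)²/47.08
   = 0.5273 + 1.2112 + 0.0106 + 0.8211 + 0.0916 + 0.1811
Sum = 2.843

2.843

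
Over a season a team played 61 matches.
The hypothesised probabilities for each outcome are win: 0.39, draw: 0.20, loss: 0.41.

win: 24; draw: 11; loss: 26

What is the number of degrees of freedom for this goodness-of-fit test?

There are k = 3 categories and no parameters were estimated from the data, so df = 3 − 1 = 2.

2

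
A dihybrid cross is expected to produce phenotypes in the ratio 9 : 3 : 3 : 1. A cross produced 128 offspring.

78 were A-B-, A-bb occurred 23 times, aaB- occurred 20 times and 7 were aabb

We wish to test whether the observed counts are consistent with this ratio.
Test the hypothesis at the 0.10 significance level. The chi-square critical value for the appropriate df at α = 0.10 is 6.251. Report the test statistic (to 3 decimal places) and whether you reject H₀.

Ratio total = 16. Expected counts: 128×9/16 = 72, 128×3/16 = 24, 128×3/16 = 24, 128×1/16 = 8.
A-B-: (78 − 72)²/72 = 36/72 = 0.5000
A-bb: (23 − 24)²/24 = 1/24 = 0.0417
aaB-: (20 − 24)²/24 = 16/24 = 0.6667
aabb: (7 − 8)²/8 = 1/8 = 0.1250
Sum = 1.333
df = 3. Since 1.333 < 6.251, we do not reject H₀.

1.333; do not reject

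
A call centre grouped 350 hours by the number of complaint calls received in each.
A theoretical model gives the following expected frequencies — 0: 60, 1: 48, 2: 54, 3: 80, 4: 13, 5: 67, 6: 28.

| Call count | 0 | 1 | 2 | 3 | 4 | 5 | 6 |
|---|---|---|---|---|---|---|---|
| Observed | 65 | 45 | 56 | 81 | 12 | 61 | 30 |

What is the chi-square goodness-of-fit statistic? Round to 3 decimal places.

χ² = (65−60)²/60 + (45−48)²/48 + (56−54)²/54 + (81−80)²/80 + (12−13)²/13 + (61−67)²/67 + (30−28)²/28
   = 0.4167 + 0.1875 + 0.0741 + 0.0125 + 0.0769 + 0.5373 + 0.1429
Sum = 1.448

1.448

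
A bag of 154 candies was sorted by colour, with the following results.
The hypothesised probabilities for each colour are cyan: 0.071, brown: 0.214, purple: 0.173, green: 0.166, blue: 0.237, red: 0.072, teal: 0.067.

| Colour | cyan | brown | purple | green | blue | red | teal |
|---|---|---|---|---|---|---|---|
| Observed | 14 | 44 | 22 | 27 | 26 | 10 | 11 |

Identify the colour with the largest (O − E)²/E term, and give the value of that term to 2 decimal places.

brown, 3.70

Expected counts E_i = n·p_i: 154×0.071 = 10.934, 154×0.214 = 32.956, 154×0.173 = 26.642, 154×0.166 = 25.564, 154×0.237 = 36.498, 154×0.072 = 11.088, 154×0.067 = 10.318.
cat         O        E   (O−E)²/E
cyan       14   10.934      0.860
brown      44   32.956      3.701
purple     22   26.642      0.809
green      27   25.564      0.081
blue       26   36.498      3.020
red        10   11.088      0.107
teal       11   10.318      0.045
The largest term is for brown: 3.70.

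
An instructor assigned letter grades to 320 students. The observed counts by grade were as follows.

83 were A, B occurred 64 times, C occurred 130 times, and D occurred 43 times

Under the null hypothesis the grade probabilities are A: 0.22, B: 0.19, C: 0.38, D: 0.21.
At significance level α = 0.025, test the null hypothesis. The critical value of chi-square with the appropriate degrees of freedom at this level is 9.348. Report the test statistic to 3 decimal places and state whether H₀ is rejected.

Expected counts E_i = n·p_i: 320×0.22 = 70.4, 320×0.19 = 60.8, 320×0.38 = 121.6, 320×0.21 = 67.2.
χ² = (83−70.4)²/70.4 + (64−60.8)²/60.8 + (130−121.6)²/121.6 + (43−67.2)²/67.2
   = 2.2551 + 0.1684 + 0.5803 + 8.7149
Sum = 11.719
df = 3. Since 11.719 > 9.348, we reject H₀.

11.719; reject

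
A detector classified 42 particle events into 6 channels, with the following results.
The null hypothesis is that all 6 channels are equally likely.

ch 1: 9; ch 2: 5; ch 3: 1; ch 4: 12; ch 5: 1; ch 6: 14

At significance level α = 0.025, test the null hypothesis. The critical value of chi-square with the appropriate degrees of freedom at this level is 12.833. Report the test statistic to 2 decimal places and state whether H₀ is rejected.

22.00; reject

Under H₀ each category has probability 1/6, so each expected count is 42/6 = 7.
ch 1: (9 − 7)²/7 = 4/7 = 0.571
ch 2: (5 − 7)²/7 = 4/7 = 0.571
ch 3: (1 − 7)²/7 = 36/7 = 5.143
ch 4: (12 − 7)²/7 = 25/7 = 3.571
ch 5: (1 − 7)²/7 = 36/7 = 5.143
ch 6: (14 − 7)²/7 = 49/7 = 7.000
Sum = 22.00
df = 5. Since 22.00 > 12.833, we reject H₀.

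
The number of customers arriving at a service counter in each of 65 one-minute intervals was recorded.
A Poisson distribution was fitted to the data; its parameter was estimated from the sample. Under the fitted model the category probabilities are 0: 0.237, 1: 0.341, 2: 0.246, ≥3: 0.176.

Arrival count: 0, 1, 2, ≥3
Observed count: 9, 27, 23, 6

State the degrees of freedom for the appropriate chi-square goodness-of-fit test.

2

There are k = 4 categories and 1 parameter estimated from the data, so df = 4 − 1 − 1 = 2.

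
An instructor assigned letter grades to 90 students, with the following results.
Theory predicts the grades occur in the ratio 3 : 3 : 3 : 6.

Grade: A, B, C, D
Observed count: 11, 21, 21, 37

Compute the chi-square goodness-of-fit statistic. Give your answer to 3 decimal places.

Ratio total = 15. Expected counts: 90×3/15 = 18, 90×3/15 = 18, 90×3/15 = 18, 90×6/15 = 36.
χ² = (11−18)²/18 + (21−18)²/18 + (21−18)²/18 + (37−36)²/36
   = 2.7222 + 0.5000 + 0.5000 + 0.0278
Sum = 3.750

3.750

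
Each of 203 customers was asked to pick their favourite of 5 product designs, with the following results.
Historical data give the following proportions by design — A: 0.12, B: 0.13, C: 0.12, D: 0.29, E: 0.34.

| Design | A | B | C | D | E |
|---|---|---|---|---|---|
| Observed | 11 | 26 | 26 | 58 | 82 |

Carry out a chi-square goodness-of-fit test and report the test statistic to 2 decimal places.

Expected counts E_i = n·p_i: 203×0.12 = 24.36, 203×0.13 = 26.39, 203×0.12 = 24.36, 203×0.29 = 58.87, 203×0.34 = 69.02.
cat         O        E   (O−E)²/E
A          11    24.36      7.327
B          26    26.39      0.006
C          26    24.36      0.110
D          58    58.87      0.013
E          82    69.02      2.441
Sum = 9.90

9.90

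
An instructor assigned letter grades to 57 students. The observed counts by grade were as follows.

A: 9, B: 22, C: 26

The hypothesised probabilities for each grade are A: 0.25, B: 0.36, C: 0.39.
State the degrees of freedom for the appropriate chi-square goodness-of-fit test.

2

There are k = 3 categories and no parameters were estimated from the data, so df = 3 − 1 = 2.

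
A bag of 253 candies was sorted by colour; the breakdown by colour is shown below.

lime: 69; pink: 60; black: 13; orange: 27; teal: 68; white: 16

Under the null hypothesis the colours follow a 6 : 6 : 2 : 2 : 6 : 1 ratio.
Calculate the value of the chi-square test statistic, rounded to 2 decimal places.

Ratio total = 23. Expected counts: 253×6/23 = 66, 253×6/23 = 66, 253×2/23 = 22, 253×2/23 = 22, 253×6/23 = 66, 253×1/23 = 11.
lime: (69 − 66)²/66 = 9/66 = 0.136
pink: (60 − 66)²/66 = 36/66 = 0.545
black: (13 − 22)²/22 = 81/22 = 3.682
orange: (27 − 22)²/22 = 25/22 = 1.136
teal: (68 − 66)²/66 = 4/66 = 0.061
white: (16 − 11)²/11 = 25/11 = 2.273
Sum = 7.83

7.83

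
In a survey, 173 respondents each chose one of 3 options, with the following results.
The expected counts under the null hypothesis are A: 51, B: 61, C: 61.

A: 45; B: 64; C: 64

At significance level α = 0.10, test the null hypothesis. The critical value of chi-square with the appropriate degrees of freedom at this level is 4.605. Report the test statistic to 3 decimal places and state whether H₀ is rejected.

cat         O        E   (O−E)²/E
A          45       51     0.7059
B          64       61     0.1475
C          64       61     0.1475
Sum = 1.001
df = 2. Since 1.001 < 4.605, we do not reject H₀.

1.001; do not reject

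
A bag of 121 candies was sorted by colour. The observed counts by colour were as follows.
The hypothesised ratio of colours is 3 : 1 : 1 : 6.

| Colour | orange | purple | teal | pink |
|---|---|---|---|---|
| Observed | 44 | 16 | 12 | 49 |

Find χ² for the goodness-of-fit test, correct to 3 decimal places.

10.409

Ratio total = 11. Expected counts: 121×3/11 = 33, 121×1/11 = 11, 121×1/11 = 11, 121×6/11 = 66.
χ² = (44−33)²/33 + (16−11)²/11 + (12−11)²/11 + (49−66)²/66
   = 3.6667 + 2.2727 + 0.0909 + 4.3788
Sum = 10.409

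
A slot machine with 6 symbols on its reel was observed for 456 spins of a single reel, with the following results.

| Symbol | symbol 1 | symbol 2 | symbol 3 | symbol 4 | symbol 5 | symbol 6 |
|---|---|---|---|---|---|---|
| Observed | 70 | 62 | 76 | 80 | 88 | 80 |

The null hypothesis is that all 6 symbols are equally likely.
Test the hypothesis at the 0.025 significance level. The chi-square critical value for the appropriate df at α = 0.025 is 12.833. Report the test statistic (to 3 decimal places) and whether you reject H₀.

5.368; do not reject

Under H₀ each category has probability 1/6, so each expected count is 456/6 = 76.
cat           O        E   (O−E)²/E
symbol 1     70       76     0.4737
symbol 2     62       76     2.5789
symbol 3     76       76     0.0000
symbol 4     80       76     0.2105
symbol 5     88       76     1.8947
symbol 6     80       76     0.2105
Sum = 5.368
df = 5. Since 5.368 < 12.833, we do not reject H₀.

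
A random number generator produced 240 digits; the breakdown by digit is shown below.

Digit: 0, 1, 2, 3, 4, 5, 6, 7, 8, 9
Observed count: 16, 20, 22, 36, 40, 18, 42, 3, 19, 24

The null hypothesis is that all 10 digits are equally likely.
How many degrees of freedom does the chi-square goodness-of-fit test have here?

9

There are k = 10 categories and no parameters were estimated from the data, so df = 10 − 1 = 9.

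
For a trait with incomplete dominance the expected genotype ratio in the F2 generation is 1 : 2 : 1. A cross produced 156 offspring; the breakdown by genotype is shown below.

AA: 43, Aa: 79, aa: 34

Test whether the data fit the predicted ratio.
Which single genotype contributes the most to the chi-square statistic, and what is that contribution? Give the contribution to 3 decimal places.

aa, 0.641

Ratio total = 4. Expected counts: 156×1/4 = 39, 156×2/4 = 78, 156×1/4 = 39.
AA: (43 − 39)²/39 = 16/39 = 0.4103
Aa: (79 − 78)²/78 = 1/78 = 0.0128
aa: (34 − 39)²/39 = 25/39 = 0.6410
The largest term is for aa: 0.641.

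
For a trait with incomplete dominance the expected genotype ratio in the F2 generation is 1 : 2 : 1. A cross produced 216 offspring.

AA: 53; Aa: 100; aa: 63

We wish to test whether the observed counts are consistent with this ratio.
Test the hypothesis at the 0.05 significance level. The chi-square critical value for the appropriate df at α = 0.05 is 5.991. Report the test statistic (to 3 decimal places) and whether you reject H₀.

Ratio total = 4. Expected counts: 216×1/4 = 54, 216×2/4 = 108, 216×1/4 = 54.
AA: (53 − 54)²/54 = 1/54 = 0.0185
Aa: (100 − 108)²/108 = 64/108 = 0.5926
aa: (63 − 54)²/54 = 81/54 = 1.5000
Sum = 2.111
df = 2. Since 2.111 < 5.991, we do not reject H₀.

2.111; do not reject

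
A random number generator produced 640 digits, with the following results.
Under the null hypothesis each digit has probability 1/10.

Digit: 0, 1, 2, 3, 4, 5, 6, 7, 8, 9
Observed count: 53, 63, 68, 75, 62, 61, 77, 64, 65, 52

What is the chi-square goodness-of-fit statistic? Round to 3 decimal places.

9.156

Under H₀ each category has probability 1/10, so each expected count is 640/10 = 64.
cat         O        E   (O−E)²/E
0          53       64     1.8906
1          63       64     0.0156
2          68       64     0.2500
3          75       64     1.8906
4          62       64     0.0625
5          61       64     0.1406
6          77       64     2.6406
7          64       64     0.0000
8          65       64     0.0156
9          52       64     2.2500
Sum = 9.156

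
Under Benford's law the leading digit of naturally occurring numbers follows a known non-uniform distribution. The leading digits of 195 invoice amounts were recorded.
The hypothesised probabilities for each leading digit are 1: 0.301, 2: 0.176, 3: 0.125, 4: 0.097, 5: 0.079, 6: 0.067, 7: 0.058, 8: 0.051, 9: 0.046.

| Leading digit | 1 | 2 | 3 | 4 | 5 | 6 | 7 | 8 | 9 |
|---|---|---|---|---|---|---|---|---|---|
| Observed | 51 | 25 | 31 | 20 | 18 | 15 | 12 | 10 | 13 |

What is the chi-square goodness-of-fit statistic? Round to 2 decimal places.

Expected counts E_i = n·p_i: 195×0.301 = 58.695, 195×0.176 = 34.32, 195×0.125 = 24.375, 195×0.097 = 18.915, 195×0.079 = 15.405, 195×0.067 = 13.065, 195×0.058 = 11.31, 195×0.051 = 9.945, 195×0.046 = 8.97.
cat         O        E   (O−E)²/E
1          51   58.695      1.009
2          25    34.32      2.531
3          31   24.375      1.801
4          20   18.915      0.062
5          18   15.405      0.437
6          15   13.065      0.287
7          12    11.31      0.042
8          10    9.945      0.000
9          13     8.97      1.811
Sum = 7.98

7.98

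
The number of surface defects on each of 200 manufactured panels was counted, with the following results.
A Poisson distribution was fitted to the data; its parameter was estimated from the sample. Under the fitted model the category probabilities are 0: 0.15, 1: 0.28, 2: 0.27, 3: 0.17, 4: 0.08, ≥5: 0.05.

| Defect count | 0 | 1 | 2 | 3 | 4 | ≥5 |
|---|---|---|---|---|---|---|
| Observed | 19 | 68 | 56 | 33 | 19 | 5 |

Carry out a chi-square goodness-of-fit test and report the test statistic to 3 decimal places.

Expected counts E_i = n·p_i: 200×0.15 = 30, 200×0.28 = 56, 200×0.27 = 54, 200×0.17 = 34, 200×0.08 = 16, 200×0.05 = 10.
cat         O        E   (O−E)²/E
0          19       30     4.0333
1          68       56     2.5714
2          56       54     0.0741
3          33       34     0.0294
4          19       16     0.5625
≥5          5       10     2.5000
Sum = 9.771

9.771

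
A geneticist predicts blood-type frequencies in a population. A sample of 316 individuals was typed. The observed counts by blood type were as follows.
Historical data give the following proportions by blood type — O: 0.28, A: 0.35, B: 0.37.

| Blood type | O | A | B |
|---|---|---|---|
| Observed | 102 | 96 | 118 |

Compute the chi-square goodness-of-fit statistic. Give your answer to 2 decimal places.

4.00

Expected counts E_i = n·p_i: 316×0.28 = 88.48, 316×0.35 = 110.6, 316×0.37 = 116.92.
cat         O        E   (O−E)²/E
O         102    88.48      2.066
A          96    110.6      1.927
B         118   116.92      0.010
Sum = 4.00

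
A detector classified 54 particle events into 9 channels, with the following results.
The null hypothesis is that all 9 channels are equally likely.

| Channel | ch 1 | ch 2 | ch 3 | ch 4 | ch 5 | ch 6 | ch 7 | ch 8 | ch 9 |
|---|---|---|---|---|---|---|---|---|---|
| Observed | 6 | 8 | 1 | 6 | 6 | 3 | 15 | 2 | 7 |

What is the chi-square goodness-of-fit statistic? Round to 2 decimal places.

22.67

Under H₀ each category has probability 1/9, so each expected count is 54/9 = 6.
cat         O        E   (O−E)²/E
ch 1        6        6      0.000
ch 2        8        6      0.667
ch 3        1        6      4.167
ch 4        6        6      0.000
ch 5        6        6      0.000
ch 6        3        6      1.500
ch 7       15        6     13.500
ch 8        2        6      2.667
ch 9        7        6      0.167
Sum = 22.67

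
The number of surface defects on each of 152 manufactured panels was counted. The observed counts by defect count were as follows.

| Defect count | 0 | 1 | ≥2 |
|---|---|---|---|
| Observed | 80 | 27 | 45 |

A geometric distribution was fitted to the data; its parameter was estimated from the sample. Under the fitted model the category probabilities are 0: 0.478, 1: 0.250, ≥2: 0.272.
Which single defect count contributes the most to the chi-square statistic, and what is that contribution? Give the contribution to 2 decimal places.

Expected counts E_i = n·p_i: 152×0.478 = 72.656, 152×0.250 = 38, 152×0.272 = 41.344.
χ² = (80−72.656)²/72.656 + (27−38)²/38 + (45−41.344)²/41.344
   = 0.742 + 3.184 + 0.323
The largest term is for 1: 3.18.

1, 3.18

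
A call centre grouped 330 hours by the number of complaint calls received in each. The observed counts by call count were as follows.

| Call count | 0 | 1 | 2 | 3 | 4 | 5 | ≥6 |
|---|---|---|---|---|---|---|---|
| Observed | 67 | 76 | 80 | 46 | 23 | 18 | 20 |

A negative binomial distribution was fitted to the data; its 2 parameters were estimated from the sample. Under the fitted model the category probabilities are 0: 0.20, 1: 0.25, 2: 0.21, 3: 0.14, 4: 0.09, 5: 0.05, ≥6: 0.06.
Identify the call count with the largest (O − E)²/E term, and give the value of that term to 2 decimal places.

Expected counts E_i = n·p_i: 330×0.20 = 66, 330×0.25 = 82.5, 330×0.21 = 69.3, 330×0.14 = 46.2, 330×0.09 = 29.7, 330×0.05 = 16.5, 330×0.06 = 19.8.
χ² = (67−66)²/66 + (76−82.5)²/82.5 + (80−69.3)²/69.3 + (46−46.2)²/46.2 + (23−29.7)²/29.7 + (18−16.5)²/16.5 + (20−19.8)²/19.8
   = 0.015 + 0.512 + 1.652 + 0.001 + 1.511 + 0.136 + 0.002
The largest term is for 2: 1.65.

2, 1.65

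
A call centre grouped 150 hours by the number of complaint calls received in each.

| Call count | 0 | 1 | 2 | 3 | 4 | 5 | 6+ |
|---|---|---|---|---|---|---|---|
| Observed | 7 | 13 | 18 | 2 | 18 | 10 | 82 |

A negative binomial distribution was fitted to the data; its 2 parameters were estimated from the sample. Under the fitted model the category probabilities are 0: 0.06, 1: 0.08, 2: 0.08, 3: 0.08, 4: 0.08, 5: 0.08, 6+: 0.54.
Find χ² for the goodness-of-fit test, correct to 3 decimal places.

15.207

Expected counts E_i = n·p_i: 150×0.06 = 9, 150×0.08 = 12, 150×0.08 = 12, 150×0.08 = 12, 150×0.08 = 12, 150×0.08 = 12, 150×0.54 = 81.
0: (7 − 9)²/9 = 4/9 = 0.4444
1: (13 − 12)²/12 = 1/12 = 0.0833
2: (18 − 12)²/12 = 36/12 = 3.0000
3: (2 − 12)²/12 = 100/12 = 8.3333
4: (18 − 12)²/12 = 36/12 = 3.0000
5: (10 − 12)²/12 = 4/12 = 0.3333
6+: (82 − 81)²/81 = 1/81 = 0.0123
Sum = 15.207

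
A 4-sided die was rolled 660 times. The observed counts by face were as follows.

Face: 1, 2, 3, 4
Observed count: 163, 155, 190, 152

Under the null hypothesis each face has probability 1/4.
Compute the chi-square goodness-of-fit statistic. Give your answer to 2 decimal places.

Under H₀ each category has probability 1/4, so each expected count is 660/4 = 165.
cat         O        E   (O−E)²/E
1         163      165      0.024
2         155      165      0.606
3         190      165      3.788
4         152      165      1.024
Sum = 5.44

5.44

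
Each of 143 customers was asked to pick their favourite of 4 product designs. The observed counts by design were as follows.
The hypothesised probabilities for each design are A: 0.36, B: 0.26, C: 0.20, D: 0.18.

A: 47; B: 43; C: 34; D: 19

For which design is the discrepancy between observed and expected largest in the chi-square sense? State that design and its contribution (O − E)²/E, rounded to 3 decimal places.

Expected counts E_i = n·p_i: 143×0.36 = 51.48, 143×0.26 = 37.18, 143×0.20 = 28.6, 143×0.18 = 25.74.
χ² = (47−51.48)²/51.48 + (43−37.18)²/37.18 + (34−28.6)²/28.6 + (19−25.74)²/25.74
   = 0.3899 + 0.9110 + 1.0196 + 1.7649
The largest term is for D: 1.765.

D, 1.765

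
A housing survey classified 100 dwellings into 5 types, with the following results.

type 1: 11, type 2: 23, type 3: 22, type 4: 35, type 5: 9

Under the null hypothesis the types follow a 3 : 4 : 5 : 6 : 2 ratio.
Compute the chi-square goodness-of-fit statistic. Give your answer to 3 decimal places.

Ratio total = 20. Expected counts: 100×3/20 = 15, 100×4/20 = 20, 100×5/20 = 25, 100×6/20 = 30, 100×2/20 = 10.
type 1: (11 − 15)²/15 = 16/15 = 1.0667
type 2: (23 − 20)²/20 = 9/20 = 0.4500
type 3: (22 − 25)²/25 = 9/25 = 0.3600
type 4: (35 − 30)²/30 = 25/30 = 0.8333
type 5: (9 − 10)²/10 = 1/10 = 0.1000
Sum = 2.810

2.810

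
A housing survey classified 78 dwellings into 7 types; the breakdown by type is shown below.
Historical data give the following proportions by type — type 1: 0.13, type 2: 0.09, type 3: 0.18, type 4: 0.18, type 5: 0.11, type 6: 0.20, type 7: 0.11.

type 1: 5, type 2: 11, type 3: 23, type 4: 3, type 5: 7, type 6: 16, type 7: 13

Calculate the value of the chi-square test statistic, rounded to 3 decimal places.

21.839

Expected counts E_i = n·p_i: 78×0.13 = 10.14, 78×0.09 = 7.02, 78×0.18 = 14.04, 78×0.18 = 14.04, 78×0.11 = 8.58, 78×0.20 = 15.6, 78×0.11 = 8.58.
type 1: (5 − 10.14)²/10.14 = 26.4196/10.14 = 2.6055
type 2: (11 − 7.02)²/7.02 = 15.8404/7.02 = 2.2565
type 3: (23 − 14.04)²/14.04 = 80.2816/14.04 = 5.7181
type 4: (3 − 14.04)²/14.04 = 121.8816/14.04 = 8.6810
type 5: (7 − 8.58)²/8.58 = 2.4964/8.58 = 0.2910
type 6: (16 − 15.6)²/15.6 = 0.16/15.6 = 0.0103
type 7: (13 − 8.58)²/8.58 = 19.5364/8.58 = 2.2770
Sum = 21.839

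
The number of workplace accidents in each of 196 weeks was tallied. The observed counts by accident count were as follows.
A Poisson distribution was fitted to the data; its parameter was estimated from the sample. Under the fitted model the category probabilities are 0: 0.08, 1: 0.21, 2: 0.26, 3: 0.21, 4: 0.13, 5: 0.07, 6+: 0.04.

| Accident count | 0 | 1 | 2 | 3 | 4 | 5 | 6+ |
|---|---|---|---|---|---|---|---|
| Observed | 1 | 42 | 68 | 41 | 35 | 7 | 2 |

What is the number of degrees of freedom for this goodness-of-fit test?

There are k = 7 categories and 1 parameter estimated from the data, so df = 7 − 1 − 1 = 5.

5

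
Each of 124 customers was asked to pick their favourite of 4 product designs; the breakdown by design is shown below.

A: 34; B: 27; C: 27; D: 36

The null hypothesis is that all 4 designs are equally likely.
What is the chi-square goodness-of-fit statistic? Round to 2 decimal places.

2.13

Expected count for each of the 4 categories: 124/4 = 31.
A: (34 − 31)²/31 = 9/31 = 0.290
B: (27 − 31)²/31 = 16/31 = 0.516
C: (27 − 31)²/31 = 16/31 = 0.516
D: (36 − 31)²/31 = 25/31 = 0.806
Sum = 2.13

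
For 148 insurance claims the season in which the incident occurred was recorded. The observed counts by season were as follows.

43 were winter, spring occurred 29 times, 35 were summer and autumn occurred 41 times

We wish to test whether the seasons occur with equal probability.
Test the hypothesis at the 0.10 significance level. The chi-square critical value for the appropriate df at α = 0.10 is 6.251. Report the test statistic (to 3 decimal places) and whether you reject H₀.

Under H₀ each category has probability 1/4, so each expected count is 148/4 = 37.
winter: (43 − 37)²/37 = 36/37 = 0.9730
spring: (29 − 37)²/37 = 64/37 = 1.7297
summer: (35 − 37)²/37 = 4/37 = 0.1081
autumn: (41 − 37)²/37 = 16/37 = 0.4324
Sum = 3.243
df = 3. Since 3.243 < 6.251, we do not reject H₀.

3.243; do not reject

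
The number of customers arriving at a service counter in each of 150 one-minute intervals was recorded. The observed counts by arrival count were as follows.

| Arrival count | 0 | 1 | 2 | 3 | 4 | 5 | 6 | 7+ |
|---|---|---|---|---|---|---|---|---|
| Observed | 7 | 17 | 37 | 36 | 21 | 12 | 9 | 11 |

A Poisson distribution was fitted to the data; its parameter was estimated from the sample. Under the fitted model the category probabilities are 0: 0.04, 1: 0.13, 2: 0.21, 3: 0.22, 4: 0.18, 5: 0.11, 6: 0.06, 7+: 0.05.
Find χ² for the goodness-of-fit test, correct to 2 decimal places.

5.91

Expected counts E_i = n·p_i: 150×0.04 = 6, 150×0.13 = 19.5, 150×0.21 = 31.5, 150×0.22 = 33, 150×0.18 = 27, 150×0.11 = 16.5, 150×0.06 = 9, 150×0.05 = 7.5.
χ² = (7−6)²/6 + (17−19.5)²/19.5 + (37−31.5)²/31.5 + (36−33)²/33 + (21−27)²/27 + (12−16.5)²/16.5 + (9−9)²/9 + (11−7.5)²/7.5
   = 0.167 + 0.321 + 0.960 + 0.273 + 1.333 + 1.227 + 0.000 + 1.633
Sum = 5.91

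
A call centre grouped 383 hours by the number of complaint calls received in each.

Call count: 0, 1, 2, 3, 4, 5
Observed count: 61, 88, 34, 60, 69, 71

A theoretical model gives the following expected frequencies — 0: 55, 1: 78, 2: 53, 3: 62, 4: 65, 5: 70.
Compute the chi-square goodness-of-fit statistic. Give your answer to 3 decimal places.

cat         O        E   (O−E)²/E
0          61       55     0.6545
1          88       78     1.2821
2          34       53     6.8113
3          60       62     0.0645
4          69       65     0.2462
5          71       70     0.0143
Sum = 9.073

9.073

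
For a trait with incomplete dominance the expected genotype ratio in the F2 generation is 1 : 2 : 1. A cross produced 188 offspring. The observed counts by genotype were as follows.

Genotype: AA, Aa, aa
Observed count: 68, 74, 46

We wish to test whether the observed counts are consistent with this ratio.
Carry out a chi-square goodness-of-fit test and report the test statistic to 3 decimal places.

13.660

Ratio total = 4. Expected counts: 188×1/4 = 47, 188×2/4 = 94, 188×1/4 = 47.
χ² = (68−47)²/47 + (74−94)²/94 + (46−47)²/47
   = 9.3830 + 4.2553 + 0.0213
Sum = 13.660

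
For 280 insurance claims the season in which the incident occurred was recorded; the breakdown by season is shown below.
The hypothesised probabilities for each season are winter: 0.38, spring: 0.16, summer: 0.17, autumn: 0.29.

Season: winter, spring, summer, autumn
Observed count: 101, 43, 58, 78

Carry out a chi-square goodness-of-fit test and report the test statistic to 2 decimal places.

2.74

Expected counts E_i = n·p_i: 280×0.38 = 106.4, 280×0.16 = 44.8, 280×0.17 = 47.6, 280×0.29 = 81.2.
winter: (101 − 106.4)²/106.4 = 29.16/106.4 = 0.274
spring: (43 − 44.8)²/44.8 = 3.24/44.8 = 0.072
summer: (58 − 47.6)²/47.6 = 108.16/47.6 = 2.272
autumn: (78 − 81.2)²/81.2 = 10.24/81.2 = 0.126
Sum = 2.74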